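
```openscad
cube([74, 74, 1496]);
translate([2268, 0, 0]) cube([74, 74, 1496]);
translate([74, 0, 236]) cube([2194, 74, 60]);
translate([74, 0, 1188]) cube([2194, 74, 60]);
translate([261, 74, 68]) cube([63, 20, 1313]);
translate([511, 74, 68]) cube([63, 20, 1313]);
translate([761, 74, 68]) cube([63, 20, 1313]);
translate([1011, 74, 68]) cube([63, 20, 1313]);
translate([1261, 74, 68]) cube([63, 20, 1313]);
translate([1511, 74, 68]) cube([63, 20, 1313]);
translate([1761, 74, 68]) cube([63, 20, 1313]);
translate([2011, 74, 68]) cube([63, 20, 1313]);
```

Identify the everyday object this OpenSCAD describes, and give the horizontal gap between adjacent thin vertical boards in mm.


A fence section. The picket gap is 187 mm.

Two posts, two rails, 8 pickets — a fence section. Span 2194 mm holds 8 pickets of 63 mm with 9 equal gaps: ⌊(2194 − 8·63) / 9⌋ = 187 mm.


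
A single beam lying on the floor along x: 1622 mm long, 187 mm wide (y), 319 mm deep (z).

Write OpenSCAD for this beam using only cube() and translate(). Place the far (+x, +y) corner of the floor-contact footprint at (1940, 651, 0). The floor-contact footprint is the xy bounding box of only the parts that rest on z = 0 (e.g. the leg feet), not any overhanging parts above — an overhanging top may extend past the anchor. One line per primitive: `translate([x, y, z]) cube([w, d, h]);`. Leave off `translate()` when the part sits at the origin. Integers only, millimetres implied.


translate([318, 464, 0]) cube([1622, 187, 319]);


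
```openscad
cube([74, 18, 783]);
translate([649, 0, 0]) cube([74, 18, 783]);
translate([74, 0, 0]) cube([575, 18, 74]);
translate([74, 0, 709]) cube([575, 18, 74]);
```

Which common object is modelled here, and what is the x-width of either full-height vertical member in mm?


A picture frame. The border width is 74 mm.

Four thin pieces enclosing a rectangular opening — a picture frame. The two full-height stiles are 783 mm tall; the top rail sits at z = 709 and is 74 mm tall, so the border above the opening is 783 − 709 = 74 mm, matching the stile x-width.


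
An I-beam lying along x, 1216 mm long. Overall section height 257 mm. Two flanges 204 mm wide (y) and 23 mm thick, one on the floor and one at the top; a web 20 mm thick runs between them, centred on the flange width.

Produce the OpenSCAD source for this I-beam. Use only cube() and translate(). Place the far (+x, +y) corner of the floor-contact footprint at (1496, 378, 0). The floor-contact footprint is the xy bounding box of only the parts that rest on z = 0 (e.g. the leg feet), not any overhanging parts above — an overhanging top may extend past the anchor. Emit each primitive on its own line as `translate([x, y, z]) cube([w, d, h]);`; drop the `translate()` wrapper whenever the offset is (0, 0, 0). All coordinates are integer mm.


translate([280, 174, 0]) cube([1216, 204, 23]);
translate([280, 266, 23]) cube([1216, 20, 211]);
translate([280, 174, 234]) cube([1216, 204, 23]);


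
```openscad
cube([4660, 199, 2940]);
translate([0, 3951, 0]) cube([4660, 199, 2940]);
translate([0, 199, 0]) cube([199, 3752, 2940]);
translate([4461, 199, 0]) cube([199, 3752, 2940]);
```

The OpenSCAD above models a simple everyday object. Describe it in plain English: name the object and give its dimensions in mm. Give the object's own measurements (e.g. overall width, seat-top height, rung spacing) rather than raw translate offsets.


The wall frame of a small rectangular building: four walls, each 2940 mm tall and 199 mm thick, enclosing a footprint 4660 mm (x) by 4150 mm (y) outside-to-outside, with no floor or roof. The front and back walls (the −y and +y sides) span the full width; the two side walls fit between them.


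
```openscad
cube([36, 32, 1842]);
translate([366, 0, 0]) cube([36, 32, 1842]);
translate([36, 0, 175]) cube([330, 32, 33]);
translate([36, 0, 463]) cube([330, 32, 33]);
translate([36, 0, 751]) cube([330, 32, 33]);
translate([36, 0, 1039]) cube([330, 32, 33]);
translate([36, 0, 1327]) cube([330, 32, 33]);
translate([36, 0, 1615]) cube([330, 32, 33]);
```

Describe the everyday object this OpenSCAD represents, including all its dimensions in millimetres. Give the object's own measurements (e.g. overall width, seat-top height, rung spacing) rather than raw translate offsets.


A straight ladder. Two 36×32 mm vertical rails, 1842 mm tall, stand 402 mm apart (outside-to-outside) with their front faces coplanar on the −y side. 6 rungs, each 32 mm deep and 33 mm tall, span between the inner faces of the rails, front faces flush with the rails. The lowest rung's underside is at z = 175 mm and rungs are spaced 288 mm apart (underside to underside).


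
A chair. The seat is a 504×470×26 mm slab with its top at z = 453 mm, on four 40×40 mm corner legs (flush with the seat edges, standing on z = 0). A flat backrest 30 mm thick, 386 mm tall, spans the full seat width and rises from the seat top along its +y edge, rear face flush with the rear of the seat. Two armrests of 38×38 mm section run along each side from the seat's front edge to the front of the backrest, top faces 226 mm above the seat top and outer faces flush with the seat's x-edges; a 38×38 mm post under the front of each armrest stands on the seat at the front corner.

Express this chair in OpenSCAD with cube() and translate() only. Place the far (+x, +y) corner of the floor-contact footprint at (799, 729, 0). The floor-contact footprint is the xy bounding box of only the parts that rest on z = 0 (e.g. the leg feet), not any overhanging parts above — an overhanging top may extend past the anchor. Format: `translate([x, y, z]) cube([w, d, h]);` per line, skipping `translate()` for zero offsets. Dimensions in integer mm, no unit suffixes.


translate([295, 259, 427]) cube([504, 470, 26]);
translate([295, 259, 0]) cube([40, 40, 427]);
translate([759, 259, 0]) cube([40, 40, 427]);
translate([295, 689, 0]) cube([40, 40, 427]);
translate([759, 689, 0]) cube([40, 40, 427]);
translate([295, 699, 453]) cube([504, 30, 386]);
translate([295, 259, 641]) cube([38, 440, 38]);
translate([761, 259, 641]) cube([38, 440, 38]);
translate([295, 259, 453]) cube([38, 38, 188]);
translate([761, 259, 453]) cube([38, 38, 188]);


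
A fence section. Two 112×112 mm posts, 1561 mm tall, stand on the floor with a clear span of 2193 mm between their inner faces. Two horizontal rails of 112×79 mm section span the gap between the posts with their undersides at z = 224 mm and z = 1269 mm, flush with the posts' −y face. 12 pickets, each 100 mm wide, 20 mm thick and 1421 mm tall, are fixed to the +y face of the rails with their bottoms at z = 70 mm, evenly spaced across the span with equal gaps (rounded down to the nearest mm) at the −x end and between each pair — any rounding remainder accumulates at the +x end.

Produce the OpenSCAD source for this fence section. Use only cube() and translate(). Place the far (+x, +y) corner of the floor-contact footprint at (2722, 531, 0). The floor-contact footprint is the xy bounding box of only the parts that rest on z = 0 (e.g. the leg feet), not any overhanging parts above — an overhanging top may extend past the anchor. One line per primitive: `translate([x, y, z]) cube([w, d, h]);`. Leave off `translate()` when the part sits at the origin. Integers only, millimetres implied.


translate([305, 419, 0]) cube([112, 112, 1561]);
translate([2610, 419, 0]) cube([112, 112, 1561]);
translate([417, 419, 224]) cube([2193, 112, 79]);
translate([417, 419, 1269]) cube([2193, 112, 79]);
translate([493, 531, 70]) cube([100, 20, 1421]);
translate([669, 531, 70]) cube([100, 20, 1421]);
translate([845, 531, 70]) cube([100, 20, 1421]);
translate([1021, 531, 70]) cube([100, 20, 1421]);
translate([1197, 531, 70]) cube([100, 20, 1421]);
translate([1373, 531, 70]) cube([100, 20, 1421]);
translate([1549, 531, 70]) cube([100, 20, 1421]);
translate([1725, 531, 70]) cube([100, 20, 1421]);
translate([1901, 531, 70]) cube([100, 20, 1421]);
translate([2077, 531, 70]) cube([100, 20, 1421]);
translate([2253, 531, 70]) cube([100, 20, 1421]);
translate([2429, 531, 70]) cube([100, 20, 1421]);


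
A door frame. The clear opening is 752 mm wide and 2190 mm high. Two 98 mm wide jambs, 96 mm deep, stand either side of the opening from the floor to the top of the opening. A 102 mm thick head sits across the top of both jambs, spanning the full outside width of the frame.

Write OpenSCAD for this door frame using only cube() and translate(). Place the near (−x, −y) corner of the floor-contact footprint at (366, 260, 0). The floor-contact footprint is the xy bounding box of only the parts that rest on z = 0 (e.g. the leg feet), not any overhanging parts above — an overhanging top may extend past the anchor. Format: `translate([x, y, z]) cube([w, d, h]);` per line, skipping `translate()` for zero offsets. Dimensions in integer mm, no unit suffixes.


translate([366, 260, 0]) cube([98, 96, 2190]);
translate([1216, 260, 0]) cube([98, 96, 2190]);
translate([366, 260, 2190]) cube([948, 96, 102]);


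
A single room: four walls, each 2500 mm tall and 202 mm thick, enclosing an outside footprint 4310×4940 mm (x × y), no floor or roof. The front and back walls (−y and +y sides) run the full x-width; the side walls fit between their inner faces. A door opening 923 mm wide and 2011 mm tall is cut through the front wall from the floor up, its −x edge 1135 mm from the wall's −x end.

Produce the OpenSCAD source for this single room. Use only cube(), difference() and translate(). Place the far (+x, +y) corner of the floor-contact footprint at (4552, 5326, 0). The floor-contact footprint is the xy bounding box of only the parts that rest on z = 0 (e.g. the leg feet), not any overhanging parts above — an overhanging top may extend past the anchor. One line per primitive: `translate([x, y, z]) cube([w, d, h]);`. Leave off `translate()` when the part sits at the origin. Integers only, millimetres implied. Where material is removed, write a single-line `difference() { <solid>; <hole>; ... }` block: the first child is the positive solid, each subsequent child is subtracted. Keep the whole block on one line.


difference() { translate([242, 386, 0]) cube([4310, 202, 2500]); translate([1377, 386, 0]) cube([923, 202, 2011]); }
translate([242, 5124, 0]) cube([4310, 202, 2500]);
translate([242, 588, 0]) cube([202, 4536, 2500]);
translate([4350, 588, 0]) cube([202, 4536, 2500]);


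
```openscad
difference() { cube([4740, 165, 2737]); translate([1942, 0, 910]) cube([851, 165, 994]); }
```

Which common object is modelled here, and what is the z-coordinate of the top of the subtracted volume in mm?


A wall with a window opening. The window head height is 1904 mm.

A wall with a rectangular opening subtracted — a window. Sill at z = 910, opening 994 mm tall, so the head is at 910 + 994 = 1904 mm.


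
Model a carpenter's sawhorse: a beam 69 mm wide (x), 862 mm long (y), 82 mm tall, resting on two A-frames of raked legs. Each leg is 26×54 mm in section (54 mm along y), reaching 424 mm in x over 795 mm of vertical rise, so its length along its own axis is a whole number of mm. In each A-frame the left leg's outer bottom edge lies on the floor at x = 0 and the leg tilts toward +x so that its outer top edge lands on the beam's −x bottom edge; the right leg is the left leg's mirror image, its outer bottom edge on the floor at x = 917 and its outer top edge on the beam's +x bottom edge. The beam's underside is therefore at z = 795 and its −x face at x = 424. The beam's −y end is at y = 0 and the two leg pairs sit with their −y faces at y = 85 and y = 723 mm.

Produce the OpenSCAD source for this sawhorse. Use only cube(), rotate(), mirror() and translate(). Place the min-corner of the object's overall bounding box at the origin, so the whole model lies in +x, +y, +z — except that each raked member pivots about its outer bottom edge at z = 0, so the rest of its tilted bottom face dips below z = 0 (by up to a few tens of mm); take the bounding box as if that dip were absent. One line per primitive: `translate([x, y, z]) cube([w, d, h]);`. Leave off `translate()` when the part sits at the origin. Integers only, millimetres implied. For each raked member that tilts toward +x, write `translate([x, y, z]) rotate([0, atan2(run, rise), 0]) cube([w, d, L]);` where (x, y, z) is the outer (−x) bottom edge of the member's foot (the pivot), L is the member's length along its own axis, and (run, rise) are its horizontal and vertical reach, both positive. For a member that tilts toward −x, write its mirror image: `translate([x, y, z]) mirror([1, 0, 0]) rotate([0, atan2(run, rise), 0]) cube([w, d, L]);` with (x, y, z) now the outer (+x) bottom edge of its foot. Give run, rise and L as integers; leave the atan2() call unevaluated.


translate([424, 0, 795]) cube([69, 862, 82]);
translate([0, 85, 0]) rotate([0, atan2(424, 795), 0]) cube([26, 54, 901]);
translate([917, 85, 0]) mirror([1, 0, 0]) rotate([0, atan2(424, 795), 0]) cube([26, 54, 901]);
translate([0, 723, 0]) rotate([0, atan2(424, 795), 0]) cube([26, 54, 901]);
translate([917, 723, 0]) mirror([1, 0, 0]) rotate([0, atan2(424, 795), 0]) cube([26, 54, 901]);


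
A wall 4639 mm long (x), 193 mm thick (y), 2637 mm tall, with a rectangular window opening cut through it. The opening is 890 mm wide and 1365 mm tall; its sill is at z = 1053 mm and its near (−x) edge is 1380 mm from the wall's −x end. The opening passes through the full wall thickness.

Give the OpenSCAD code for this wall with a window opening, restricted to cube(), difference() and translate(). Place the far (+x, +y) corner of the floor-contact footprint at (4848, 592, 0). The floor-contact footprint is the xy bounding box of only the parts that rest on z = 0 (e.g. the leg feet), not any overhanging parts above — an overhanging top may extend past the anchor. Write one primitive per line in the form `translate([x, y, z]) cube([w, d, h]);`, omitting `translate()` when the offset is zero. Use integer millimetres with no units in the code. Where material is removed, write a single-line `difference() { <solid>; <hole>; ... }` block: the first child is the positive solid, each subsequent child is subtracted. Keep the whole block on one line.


difference() { translate([209, 399, 0]) cube([4639, 193, 2637]); translate([1589, 399, 1053]) cube([890, 193, 1365]); }


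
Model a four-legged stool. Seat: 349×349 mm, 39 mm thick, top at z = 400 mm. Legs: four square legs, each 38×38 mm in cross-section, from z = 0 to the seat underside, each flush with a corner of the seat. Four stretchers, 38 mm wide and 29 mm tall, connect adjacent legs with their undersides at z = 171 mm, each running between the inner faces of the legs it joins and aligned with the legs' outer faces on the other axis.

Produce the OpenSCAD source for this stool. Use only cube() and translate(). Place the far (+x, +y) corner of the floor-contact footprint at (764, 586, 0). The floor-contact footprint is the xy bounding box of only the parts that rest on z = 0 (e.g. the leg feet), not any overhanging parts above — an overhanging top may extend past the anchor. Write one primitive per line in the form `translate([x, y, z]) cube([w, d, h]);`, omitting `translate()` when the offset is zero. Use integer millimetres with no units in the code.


// leg_h = 400 - 39 = 361
// stretcher span = 349 - 2*38 = 273
translate([415, 237, 361]) cube([349, 349, 39]);
translate([415, 237, 0]) cube([38, 38, 361]);
translate([726, 237, 0]) cube([38, 38, 361]);
translate([415, 548, 0]) cube([38, 38, 361]);
translate([726, 548, 0]) cube([38, 38, 361]);
translate([453, 237, 171]) cube([273, 38, 29]);
translate([453, 548, 171]) cube([273, 38, 29]);
translate([415, 275, 171]) cube([38, 273, 29]);
translate([726, 275, 171]) cube([38, 273, 29]);


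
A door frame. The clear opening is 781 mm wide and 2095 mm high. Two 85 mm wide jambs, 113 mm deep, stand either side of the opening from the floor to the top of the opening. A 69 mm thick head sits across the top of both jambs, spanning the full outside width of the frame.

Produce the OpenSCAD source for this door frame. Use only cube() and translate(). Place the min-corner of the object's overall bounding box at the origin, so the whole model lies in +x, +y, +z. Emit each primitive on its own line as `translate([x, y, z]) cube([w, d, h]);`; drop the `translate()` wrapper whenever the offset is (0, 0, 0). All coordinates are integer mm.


cube([85, 113, 2095]);
translate([866, 0, 0]) cube([85, 113, 2095]);
translate([0, 0, 2095]) cube([951, 113, 69]);


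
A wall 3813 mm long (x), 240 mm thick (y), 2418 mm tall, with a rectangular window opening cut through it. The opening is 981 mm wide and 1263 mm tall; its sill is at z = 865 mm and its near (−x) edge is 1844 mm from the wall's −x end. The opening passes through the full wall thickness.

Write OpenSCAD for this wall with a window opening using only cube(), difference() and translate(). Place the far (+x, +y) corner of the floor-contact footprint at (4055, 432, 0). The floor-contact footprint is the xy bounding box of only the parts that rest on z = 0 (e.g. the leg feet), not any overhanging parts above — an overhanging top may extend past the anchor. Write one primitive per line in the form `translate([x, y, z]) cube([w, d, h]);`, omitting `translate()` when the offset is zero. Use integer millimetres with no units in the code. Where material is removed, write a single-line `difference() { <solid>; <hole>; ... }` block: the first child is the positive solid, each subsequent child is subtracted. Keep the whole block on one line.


difference() { translate([242, 192, 0]) cube([3813, 240, 2418]); translate([2086, 192, 865]) cube([981, 240, 1263]); }


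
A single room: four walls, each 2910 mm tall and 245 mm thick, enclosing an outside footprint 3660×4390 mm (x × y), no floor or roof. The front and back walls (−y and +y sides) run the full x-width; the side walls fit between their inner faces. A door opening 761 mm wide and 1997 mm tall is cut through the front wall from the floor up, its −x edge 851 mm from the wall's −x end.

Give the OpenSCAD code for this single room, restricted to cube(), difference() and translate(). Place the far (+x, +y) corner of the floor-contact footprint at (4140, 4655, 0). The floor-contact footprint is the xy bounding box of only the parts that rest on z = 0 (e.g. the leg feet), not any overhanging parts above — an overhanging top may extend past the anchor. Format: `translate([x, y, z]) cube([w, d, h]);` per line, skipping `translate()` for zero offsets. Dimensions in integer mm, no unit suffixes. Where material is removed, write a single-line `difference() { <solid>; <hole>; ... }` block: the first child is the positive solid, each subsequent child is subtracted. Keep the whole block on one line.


difference() { translate([480, 265, 0]) cube([3660, 245, 2910]); translate([1331, 265, 0]) cube([761, 245, 1997]); }
translate([480, 4410, 0]) cube([3660, 245, 2910]);
translate([480, 510, 0]) cube([245, 3900, 2910]);
translate([3895, 510, 0]) cube([245, 3900, 2910]);


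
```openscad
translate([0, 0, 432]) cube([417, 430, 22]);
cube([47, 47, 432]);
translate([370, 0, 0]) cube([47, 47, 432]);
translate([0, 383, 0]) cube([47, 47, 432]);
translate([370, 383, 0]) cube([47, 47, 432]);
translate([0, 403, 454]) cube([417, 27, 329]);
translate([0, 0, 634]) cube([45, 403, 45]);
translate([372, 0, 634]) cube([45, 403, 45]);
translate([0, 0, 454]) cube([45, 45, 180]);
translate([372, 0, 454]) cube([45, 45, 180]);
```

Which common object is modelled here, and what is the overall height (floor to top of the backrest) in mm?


A chair. The overall height is 783 mm.

A slab on four corner posts with a tall panel at the back — a chair. The seat slab sits at z = 432 with thickness 22, and the 329 mm backrest starts at the seat top, so the overall height is 432 + 22 + 329 = 783 mm.


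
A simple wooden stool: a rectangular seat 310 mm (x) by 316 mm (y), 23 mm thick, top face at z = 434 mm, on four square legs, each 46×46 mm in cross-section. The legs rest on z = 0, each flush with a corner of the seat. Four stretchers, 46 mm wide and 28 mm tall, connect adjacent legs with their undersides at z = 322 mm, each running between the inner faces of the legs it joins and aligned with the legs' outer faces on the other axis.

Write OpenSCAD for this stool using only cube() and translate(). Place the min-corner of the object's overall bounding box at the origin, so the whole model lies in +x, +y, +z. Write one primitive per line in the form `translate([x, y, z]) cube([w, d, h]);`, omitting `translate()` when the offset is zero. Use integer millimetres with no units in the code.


translate([0, 0, 411]) cube([310, 316, 23]);
cube([46, 46, 411]);
translate([264, 0, 0]) cube([46, 46, 411]);
translate([0, 270, 0]) cube([46, 46, 411]);
translate([264, 270, 0]) cube([46, 46, 411]);
translate([46, 0, 322]) cube([218, 46, 28]);
translate([46, 270, 322]) cube([218, 46, 28]);
translate([0, 46, 322]) cube([46, 224, 28]);
translate([264, 46, 322]) cube([46, 224, 28]);


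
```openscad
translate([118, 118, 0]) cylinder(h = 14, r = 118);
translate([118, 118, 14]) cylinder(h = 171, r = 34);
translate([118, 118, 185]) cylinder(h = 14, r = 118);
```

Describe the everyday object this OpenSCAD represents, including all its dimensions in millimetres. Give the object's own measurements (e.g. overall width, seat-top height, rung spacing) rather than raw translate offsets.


A spool: two coaxial disc flanges of radius 118 mm and thickness 14 mm, joined by a core cylinder of radius 34 mm and height 171 mm. The lower flange rests on z = 0 and the three cylinders share a vertical axis.


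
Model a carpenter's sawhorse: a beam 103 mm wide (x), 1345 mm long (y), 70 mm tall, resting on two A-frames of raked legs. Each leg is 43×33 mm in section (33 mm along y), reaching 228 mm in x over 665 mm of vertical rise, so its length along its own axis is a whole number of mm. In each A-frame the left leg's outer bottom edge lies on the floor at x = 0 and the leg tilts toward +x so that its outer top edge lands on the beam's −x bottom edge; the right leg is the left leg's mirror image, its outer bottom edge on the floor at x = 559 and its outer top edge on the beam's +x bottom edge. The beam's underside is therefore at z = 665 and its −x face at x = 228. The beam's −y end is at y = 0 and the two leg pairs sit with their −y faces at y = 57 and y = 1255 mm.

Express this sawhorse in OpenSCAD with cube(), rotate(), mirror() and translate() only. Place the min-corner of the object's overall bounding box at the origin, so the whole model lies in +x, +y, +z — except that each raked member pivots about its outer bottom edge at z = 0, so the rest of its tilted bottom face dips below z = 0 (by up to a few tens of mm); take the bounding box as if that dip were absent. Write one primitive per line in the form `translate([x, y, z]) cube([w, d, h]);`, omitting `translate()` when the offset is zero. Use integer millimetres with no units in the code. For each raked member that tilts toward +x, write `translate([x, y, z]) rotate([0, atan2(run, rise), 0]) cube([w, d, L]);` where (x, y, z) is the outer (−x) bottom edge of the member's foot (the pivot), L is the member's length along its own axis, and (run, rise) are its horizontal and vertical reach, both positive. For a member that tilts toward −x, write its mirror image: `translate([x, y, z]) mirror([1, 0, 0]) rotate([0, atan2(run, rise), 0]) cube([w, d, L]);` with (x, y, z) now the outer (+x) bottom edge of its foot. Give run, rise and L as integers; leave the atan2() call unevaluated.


translate([228, 0, 665]) cube([103, 1345, 70]);
translate([0, 57, 0]) rotate([0, atan2(228, 665), 0]) cube([43, 33, 703]);
translate([559, 57, 0]) mirror([1, 0, 0]) rotate([0, atan2(228, 665), 0]) cube([43, 33, 703]);
translate([0, 1255, 0]) rotate([0, atan2(228, 665), 0]) cube([43, 33, 703]);
translate([559, 1255, 0]) mirror([1, 0, 0]) rotate([0, atan2(228, 665), 0]) cube([43, 33, 703]);


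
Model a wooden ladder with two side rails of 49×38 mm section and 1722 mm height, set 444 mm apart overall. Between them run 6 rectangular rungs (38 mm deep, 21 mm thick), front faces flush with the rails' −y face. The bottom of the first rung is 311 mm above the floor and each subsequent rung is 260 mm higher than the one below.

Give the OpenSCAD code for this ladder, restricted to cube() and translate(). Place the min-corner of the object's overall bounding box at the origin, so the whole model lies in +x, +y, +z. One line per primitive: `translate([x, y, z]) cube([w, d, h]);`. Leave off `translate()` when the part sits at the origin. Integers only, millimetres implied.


// rung span = 444 - 2*49 = 346
// rung[k] z = 311 + k*260
cube([49, 38, 1722]);
translate([395, 0, 0]) cube([49, 38, 1722]);
translate([49, 0, 311]) cube([346, 38, 21]);
translate([49, 0, 571]) cube([346, 38, 21]);
translate([49, 0, 831]) cube([346, 38, 21]);
translate([49, 0, 1091]) cube([346, 38, 21]);
translate([49, 0, 1351]) cube([346, 38, 21]);
translate([49, 0, 1611]) cube([346, 38, 21]);


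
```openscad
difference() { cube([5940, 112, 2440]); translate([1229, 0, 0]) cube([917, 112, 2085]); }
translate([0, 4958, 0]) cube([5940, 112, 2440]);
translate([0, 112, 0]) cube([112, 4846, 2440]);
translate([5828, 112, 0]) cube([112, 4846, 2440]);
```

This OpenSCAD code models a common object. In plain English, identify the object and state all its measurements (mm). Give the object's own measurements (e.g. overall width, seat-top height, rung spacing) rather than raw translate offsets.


A single room: four walls, each 2440 mm tall and 112 mm thick, enclosing an outside footprint 5940×5070 mm (x × y), no floor or roof. The front and back walls (−y and +y sides) run the full x-width; the side walls fit between their inner faces. A door opening 917 mm wide and 2085 mm tall is cut through the front wall from the floor up, its −x edge 1229 mm from the wall's −x end.


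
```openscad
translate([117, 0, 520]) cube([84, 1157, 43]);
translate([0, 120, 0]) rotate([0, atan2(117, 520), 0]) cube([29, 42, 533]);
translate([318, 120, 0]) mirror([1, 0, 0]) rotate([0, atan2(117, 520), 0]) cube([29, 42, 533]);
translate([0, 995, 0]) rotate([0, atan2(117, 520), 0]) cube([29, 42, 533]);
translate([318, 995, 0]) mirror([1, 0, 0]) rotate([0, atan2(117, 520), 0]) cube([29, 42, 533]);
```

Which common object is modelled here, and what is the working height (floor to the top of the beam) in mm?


A sawhorse. The overall height is 563 mm.

A beam across two mirrored pairs of raked legs — a sawhorse. The beam's underside is at z = 520 (matching the legs' vertical rise in atan2(117, 520)) and the beam is 43 mm tall, so its top is at 520 + 43 = 563 mm. The raked legs top out at the beam's underside, so that is the highest point.


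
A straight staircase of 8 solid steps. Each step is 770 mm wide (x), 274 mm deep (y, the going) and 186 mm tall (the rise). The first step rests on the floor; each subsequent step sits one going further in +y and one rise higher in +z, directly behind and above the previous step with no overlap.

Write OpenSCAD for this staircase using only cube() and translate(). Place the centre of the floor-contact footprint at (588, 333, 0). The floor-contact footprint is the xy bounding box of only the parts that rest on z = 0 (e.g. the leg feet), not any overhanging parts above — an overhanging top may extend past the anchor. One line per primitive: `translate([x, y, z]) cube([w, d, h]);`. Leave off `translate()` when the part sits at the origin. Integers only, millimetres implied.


translate([203, 196, 0]) cube([770, 274, 186]);
translate([203, 470, 186]) cube([770, 274, 186]);
translate([203, 744, 372]) cube([770, 274, 186]);
translate([203, 1018, 558]) cube([770, 274, 186]);
translate([203, 1292, 744]) cube([770, 274, 186]);
translate([203, 1566, 930]) cube([770, 274, 186]);
translate([203, 1840, 1116]) cube([770, 274, 186]);
translate([203, 2114, 1302]) cube([770, 274, 186]);


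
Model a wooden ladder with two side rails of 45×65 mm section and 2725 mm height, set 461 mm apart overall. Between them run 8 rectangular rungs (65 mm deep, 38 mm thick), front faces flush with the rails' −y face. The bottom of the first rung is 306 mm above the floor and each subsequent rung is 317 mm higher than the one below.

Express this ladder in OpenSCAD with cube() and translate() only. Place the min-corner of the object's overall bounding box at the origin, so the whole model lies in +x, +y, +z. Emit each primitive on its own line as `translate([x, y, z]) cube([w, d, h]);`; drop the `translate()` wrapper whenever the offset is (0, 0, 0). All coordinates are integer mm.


cube([45, 65, 2725]);
translate([416, 0, 0]) cube([45, 65, 2725]);
translate([45, 0, 306]) cube([371, 65, 38]);
translate([45, 0, 623]) cube([371, 65, 38]);
translate([45, 0, 940]) cube([371, 65, 38]);
translate([45, 0, 1257]) cube([371, 65, 38]);
translate([45, 0, 1574]) cube([371, 65, 38]);
translate([45, 0, 1891]) cube([371, 65, 38]);
translate([45, 0, 2208]) cube([371, 65, 38]);
translate([45, 0, 2525]) cube([371, 65, 38]);


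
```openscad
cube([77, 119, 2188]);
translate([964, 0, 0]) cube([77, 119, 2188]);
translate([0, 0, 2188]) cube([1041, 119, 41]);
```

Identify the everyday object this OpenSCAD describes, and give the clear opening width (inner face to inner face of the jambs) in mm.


A door frame. The clear opening width is 887 mm.

Two 2188 mm tall posts with a header on top — a door frame. The left jamb is 77 mm wide at x = 0; the right jamb starts at x = 964. The clear opening is 964 − 77 = 887 mm.


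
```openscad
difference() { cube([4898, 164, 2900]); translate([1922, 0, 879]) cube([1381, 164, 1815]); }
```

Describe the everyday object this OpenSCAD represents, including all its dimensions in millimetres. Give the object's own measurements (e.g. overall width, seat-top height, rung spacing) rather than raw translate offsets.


A wall 4898 mm long (x), 164 mm thick (y), 2900 mm tall, with a rectangular window opening cut through it. The opening is 1381 mm wide and 1815 mm tall; its sill is at z = 879 mm and its near (−x) edge is 1922 mm from the wall's −x end. The opening passes through the full wall thickness.


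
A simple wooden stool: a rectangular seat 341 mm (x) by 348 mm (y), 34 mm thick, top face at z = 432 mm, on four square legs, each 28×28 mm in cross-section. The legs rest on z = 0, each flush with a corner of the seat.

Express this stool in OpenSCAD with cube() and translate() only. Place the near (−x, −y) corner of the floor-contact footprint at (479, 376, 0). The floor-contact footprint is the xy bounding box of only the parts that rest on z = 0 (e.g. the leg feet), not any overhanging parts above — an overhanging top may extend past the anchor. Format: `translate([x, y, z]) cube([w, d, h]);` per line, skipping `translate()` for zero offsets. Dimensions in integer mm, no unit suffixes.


// leg_h = 432 - 34 = 398
translate([479, 376, 398]) cube([341, 348, 34]);
translate([479, 376, 0]) cube([28, 28, 398]);
translate([792, 376, 0]) cube([28, 28, 398]);
translate([479, 696, 0]) cube([28, 28, 398]);
translate([792, 696, 0]) cube([28, 28, 398]);


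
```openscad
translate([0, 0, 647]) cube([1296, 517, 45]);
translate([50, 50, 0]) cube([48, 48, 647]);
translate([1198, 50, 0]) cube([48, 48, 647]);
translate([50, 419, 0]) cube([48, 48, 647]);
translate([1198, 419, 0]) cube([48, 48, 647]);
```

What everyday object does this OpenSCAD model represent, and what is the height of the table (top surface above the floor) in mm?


A table. The table height is 692 mm.

A 1296×517×45 slab sits at z = 647 on four 48 mm square posts — a table. The top surface is at 647 + 45 = 692 mm.


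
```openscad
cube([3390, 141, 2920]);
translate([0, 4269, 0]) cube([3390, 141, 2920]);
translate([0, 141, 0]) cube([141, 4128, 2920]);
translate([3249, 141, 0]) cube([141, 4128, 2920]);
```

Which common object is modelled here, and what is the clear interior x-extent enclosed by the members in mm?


A house (or room) frame. The interior width is 3108 mm.

Four 2920 mm walls enclosing a rectangle with no floor or roof — a room or house frame. Outside width is 3390 mm and wall thickness is 141 mm, so the interior width is 3390 − 2 × 141 = 3108 mm.


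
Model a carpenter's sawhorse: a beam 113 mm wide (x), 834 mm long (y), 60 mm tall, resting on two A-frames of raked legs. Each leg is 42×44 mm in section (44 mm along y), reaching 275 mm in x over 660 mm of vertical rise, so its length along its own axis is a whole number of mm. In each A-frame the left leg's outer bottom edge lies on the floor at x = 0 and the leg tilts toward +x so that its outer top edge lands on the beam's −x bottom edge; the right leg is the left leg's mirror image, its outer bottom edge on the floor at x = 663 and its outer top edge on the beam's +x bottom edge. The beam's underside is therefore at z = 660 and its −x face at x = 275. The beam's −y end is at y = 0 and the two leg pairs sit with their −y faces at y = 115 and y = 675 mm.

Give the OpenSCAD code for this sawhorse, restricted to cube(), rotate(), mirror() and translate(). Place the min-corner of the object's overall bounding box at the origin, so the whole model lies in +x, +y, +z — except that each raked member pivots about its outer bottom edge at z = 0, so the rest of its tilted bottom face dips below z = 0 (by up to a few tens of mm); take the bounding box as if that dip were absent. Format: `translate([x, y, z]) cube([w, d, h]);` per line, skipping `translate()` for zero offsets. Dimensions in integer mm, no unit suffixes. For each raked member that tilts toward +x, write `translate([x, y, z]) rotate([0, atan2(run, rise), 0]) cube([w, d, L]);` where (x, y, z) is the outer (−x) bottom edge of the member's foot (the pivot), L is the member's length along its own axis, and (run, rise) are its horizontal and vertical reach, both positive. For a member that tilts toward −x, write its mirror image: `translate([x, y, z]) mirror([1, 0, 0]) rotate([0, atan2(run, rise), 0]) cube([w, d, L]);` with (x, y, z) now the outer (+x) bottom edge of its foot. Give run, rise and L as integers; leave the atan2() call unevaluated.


translate([275, 0, 660]) cube([113, 834, 60]);
translate([0, 115, 0]) rotate([0, atan2(275, 660), 0]) cube([42, 44, 715]);
translate([663, 115, 0]) mirror([1, 0, 0]) rotate([0, atan2(275, 660), 0]) cube([42, 44, 715]);
translate([0, 675, 0]) rotate([0, atan2(275, 660), 0]) cube([42, 44, 715]);
translate([663, 675, 0]) mirror([1, 0, 0]) rotate([0, atan2(275, 660), 0]) cube([42, 44, 715]);


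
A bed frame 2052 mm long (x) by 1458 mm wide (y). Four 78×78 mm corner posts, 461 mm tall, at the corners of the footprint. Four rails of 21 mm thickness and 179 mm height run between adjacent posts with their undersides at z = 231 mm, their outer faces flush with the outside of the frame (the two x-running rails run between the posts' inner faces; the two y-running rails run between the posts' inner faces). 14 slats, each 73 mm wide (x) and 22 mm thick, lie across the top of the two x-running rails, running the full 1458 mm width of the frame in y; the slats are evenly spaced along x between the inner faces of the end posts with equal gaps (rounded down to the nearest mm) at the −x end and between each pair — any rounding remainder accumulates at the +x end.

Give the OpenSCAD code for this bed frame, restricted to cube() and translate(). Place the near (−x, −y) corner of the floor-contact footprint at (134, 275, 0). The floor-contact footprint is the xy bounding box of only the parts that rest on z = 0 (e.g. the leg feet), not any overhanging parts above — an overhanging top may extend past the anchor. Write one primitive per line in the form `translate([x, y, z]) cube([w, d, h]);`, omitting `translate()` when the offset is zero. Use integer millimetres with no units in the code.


translate([134, 275, 0]) cube([78, 78, 461]);
translate([134, 1655, 0]) cube([78, 78, 461]);
translate([2108, 275, 0]) cube([78, 78, 461]);
translate([2108, 1655, 0]) cube([78, 78, 461]);
translate([212, 275, 231]) cube([1896, 21, 179]);
translate([212, 1712, 231]) cube([1896, 21, 179]);
translate([134, 353, 231]) cube([21, 1302, 179]);
translate([2165, 353, 231]) cube([21, 1302, 179]);
translate([270, 275, 410]) cube([73, 1458, 22]);
translate([401, 275, 410]) cube([73, 1458, 22]);
translate([532, 275, 410]) cube([73, 1458, 22]);
translate([663, 275, 410]) cube([73, 1458, 22]);
translate([794, 275, 410]) cube([73, 1458, 22]);
translate([925, 275, 410]) cube([73, 1458, 22]);
translate([1056, 275, 410]) cube([73, 1458, 22]);
translate([1187, 275, 410]) cube([73, 1458, 22]);
translate([1318, 275, 410]) cube([73, 1458, 22]);
translate([1449, 275, 410]) cube([73, 1458, 22]);
translate([1580, 275, 410]) cube([73, 1458, 22]);
translate([1711, 275, 410]) cube([73, 1458, 22]);
translate([1842, 275, 410]) cube([73, 1458, 22]);
translate([1973, 275, 410]) cube([73, 1458, 22]);


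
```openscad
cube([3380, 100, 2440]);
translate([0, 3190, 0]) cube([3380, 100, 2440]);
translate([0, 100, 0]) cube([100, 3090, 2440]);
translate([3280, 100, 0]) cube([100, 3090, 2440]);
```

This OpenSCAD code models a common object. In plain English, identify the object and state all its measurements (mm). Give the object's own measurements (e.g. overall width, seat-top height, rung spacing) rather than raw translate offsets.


The wall frame of a small rectangular building: four walls, each 2440 mm tall and 100 mm thick, enclosing a footprint 3380 mm (x) by 3290 mm (y) outside-to-outside, with no floor or roof. The front and back walls (the −y and +y sides) span the full width; the two side walls fit between them.


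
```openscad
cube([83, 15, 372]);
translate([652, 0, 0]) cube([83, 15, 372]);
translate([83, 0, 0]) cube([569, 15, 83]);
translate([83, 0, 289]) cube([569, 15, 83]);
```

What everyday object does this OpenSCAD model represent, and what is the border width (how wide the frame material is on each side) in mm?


A picture frame. The border width is 83 mm.

Four thin pieces enclosing a rectangular opening — a picture frame. The two full-height stiles are 372 mm tall; the top rail sits at z = 289 and is 83 mm tall, so the border above the opening is 372 − 289 = 83 mm, matching the stile x-width.


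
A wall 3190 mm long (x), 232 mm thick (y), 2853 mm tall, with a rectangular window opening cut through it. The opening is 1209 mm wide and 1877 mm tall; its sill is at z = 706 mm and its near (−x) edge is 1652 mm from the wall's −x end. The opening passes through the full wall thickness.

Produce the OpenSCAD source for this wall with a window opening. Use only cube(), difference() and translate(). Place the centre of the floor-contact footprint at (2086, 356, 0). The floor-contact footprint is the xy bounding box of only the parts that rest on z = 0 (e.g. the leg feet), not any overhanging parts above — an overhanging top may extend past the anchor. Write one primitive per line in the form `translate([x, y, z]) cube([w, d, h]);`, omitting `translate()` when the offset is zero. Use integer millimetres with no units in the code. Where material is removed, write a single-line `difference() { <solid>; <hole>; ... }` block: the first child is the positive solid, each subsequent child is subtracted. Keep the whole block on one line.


difference() { translate([491, 240, 0]) cube([3190, 232, 2853]); translate([2143, 240, 706]) cube([1209, 232, 1877]); }


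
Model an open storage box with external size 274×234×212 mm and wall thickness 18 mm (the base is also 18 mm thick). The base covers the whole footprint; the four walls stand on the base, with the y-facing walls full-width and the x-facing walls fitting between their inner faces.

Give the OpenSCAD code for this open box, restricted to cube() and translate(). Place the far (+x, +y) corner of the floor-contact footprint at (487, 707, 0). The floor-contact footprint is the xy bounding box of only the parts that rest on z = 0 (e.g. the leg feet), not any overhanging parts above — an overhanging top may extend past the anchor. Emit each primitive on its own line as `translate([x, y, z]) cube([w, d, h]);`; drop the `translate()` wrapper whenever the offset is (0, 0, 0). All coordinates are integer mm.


translate([213, 473, 0]) cube([274, 234, 18]);
translate([213, 473, 18]) cube([274, 18, 194]);
translate([213, 689, 18]) cube([274, 18, 194]);
translate([213, 491, 18]) cube([18, 198, 194]);
translate([469, 491, 18]) cube([18, 198, 194]);
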